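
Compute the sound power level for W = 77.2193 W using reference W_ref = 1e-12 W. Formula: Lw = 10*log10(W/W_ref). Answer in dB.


W / W_ref = 77.2193 / 1e-12 = 7.72193e+13
Lw = 10 * log10(7.72193e+13) = 138.88 dB


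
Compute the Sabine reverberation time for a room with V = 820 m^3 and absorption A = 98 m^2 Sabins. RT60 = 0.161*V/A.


RT60 = 0.161 * 820 / 98 = 1.3471 s


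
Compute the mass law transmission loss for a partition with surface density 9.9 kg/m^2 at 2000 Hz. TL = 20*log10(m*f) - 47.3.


m * f = 9.9 * 2000 = 19800
20*log10(19800) = 85.9333 dB
TL = 85.9333 - 47.3 = 38.633 dB


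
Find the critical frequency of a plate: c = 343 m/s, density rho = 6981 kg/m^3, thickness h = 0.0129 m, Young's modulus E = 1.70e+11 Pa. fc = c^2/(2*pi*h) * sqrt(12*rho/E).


12*rho/E = 12*6981/1.70e+11 = 4.92776e-07
sqrt(12*rho/E) = sqrt(4.92776e-07) = 0.00070198
c^2/(2*pi*h) = 343^2/(2*pi*0.0129) = 1.45151e+06
fc = 1.45151e+06 * 0.00070198 = 1018.9 Hz


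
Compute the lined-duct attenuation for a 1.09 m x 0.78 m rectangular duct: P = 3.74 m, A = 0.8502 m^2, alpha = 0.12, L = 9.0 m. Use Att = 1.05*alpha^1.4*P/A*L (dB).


alpha^1.4 = 0.12^1.4 = 0.0513871
Attenuation rate = 1.05 * alpha^1.4 * P / A
= 1.05 * 0.0513871 * 3.74 / 0.8502 = 0.237353 dB/m
Total Att = 0.237353 * 9.0 = 2.1362 dB


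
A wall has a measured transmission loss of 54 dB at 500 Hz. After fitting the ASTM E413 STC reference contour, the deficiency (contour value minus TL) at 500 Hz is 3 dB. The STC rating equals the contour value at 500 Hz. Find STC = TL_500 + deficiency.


By ASTM E413, STC = value of the fitted reference contour at 500 Hz.
Contour value at 500 Hz = TL_500 + deficiency = 54 + 3 = 57
STC = 57


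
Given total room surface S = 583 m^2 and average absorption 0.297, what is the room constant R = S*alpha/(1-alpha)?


R = 583 * 0.297 / (1 - 0.297) = 246.3 m^2


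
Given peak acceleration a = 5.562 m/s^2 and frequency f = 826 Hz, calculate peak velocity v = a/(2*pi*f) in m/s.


omega = 2*pi*f = 2*pi*826 = 5189.91 rad/s
v = a / omega = 5.562 / 5189.91 = 0.0010717 m/s


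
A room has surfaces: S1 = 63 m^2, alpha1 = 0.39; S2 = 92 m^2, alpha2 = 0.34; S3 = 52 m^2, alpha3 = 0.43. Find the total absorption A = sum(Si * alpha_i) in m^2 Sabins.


63 * 0.39 = 24.57
92 * 0.34 = 31.28
52 * 0.43 = 22.36
A_total = 24.57 + 31.28 + 22.36 = 78.21 m^2


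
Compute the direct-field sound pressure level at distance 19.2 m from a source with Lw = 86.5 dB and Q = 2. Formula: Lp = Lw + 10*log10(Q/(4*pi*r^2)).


4*pi*r^2 = 4*pi*19.2^2 = 4632.47 m^2
Q / (4*pi*r^2) = 2 / 4632.47 = 0.000431735
Lp = 86.5 + 10*log10(0.000431735) = 52.852 dB


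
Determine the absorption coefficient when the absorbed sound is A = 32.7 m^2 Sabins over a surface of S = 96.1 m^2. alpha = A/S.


Absorption coefficient = absorbed power / incident power
alpha = A / S = 32.7 / 96.1 = 0.34027


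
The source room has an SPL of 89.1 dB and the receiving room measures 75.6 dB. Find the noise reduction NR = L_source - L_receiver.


NR = L_source - L_receiver (difference between source and receiving room levels)
NR = 89.1 - 75.6 = 13.5 dB


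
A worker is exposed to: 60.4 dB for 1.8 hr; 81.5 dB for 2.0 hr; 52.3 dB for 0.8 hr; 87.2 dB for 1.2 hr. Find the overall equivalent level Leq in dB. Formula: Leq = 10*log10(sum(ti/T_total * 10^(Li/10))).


T_total = 1.8 + 2.0 + 0.8 + 1.2 = 5.8 hr
(1.8/5.8) * 10^(60.4/10) = 340286
(2.0/5.8) * 10^(81.5/10) = 4.87082e+07
(0.8/5.8) * 10^(52.3/10) = 23424.1
(1.2/5.8) * 10^(87.2/10) = 1.08581e+08
Sum = 340286 + 4.87082e+07 + 23424.1 + 1.08581e+08 = 1.57653e+08
Leq = 10*log10(1.57653e+08) = 81.977 dB


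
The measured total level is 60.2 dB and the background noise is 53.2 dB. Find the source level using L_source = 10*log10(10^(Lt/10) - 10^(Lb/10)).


10^(60.2/10) = 1.04713e+06
10^(53.2/10) = 208930
Difference = 1.04713e+06 - 208930 = 838200
L_source = 10*log10(838200) = 59.233 dB


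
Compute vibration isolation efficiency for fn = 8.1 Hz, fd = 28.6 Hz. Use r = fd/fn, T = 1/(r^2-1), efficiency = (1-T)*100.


r = 28.6 / 8.1 = 3.53086
r^2 - 1 = 3.53086^2 - 1 = 11.467
T = 1/11.467 = 0.0872068
Efficiency = (1 - 0.0872068)*100 = 91.279 %


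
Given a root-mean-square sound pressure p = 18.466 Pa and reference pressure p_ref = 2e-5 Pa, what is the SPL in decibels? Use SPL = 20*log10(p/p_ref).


p / p_ref = 18.466 / 2e-5 = 923300
SPL = 20 * log10(923300) = 119.31 dB


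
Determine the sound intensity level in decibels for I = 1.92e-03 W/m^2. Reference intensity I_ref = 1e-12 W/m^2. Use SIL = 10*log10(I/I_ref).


I / I_ref = 1.92e-03 / 1e-12 = 1.92e+09
SIL = 10 * log10(1.92e+09) = 92.833 dB


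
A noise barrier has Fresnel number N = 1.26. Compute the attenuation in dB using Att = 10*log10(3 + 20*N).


3 + 20*N = 3 + 20*1.26 = 28.2
Att = 10*log10(28.2) = 14.502 dB


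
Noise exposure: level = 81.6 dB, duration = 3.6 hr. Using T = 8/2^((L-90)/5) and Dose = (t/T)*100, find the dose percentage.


T_allowed = 8 / 2^((81.6 - 90)/5) = 25.6342 hr
Dose = 3.6 / 25.6342 * 100 = 14.044 %


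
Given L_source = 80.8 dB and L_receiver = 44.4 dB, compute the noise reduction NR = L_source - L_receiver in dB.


NR = L_source - L_receiver (difference between source and receiving room levels)
NR = 80.8 - 44.4 = 36.4 dB


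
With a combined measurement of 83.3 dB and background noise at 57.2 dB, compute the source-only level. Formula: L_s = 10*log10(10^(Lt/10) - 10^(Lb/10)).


10^(83.3/10) = 2.13796e+08
10^(57.2/10) = 524807
Difference = 2.13796e+08 - 524807 = 2.13271e+08
L_source = 10*log10(2.13271e+08) = 83.289 dB


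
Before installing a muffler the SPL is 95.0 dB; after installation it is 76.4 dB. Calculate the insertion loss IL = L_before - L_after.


Insertion loss = SPL without muffler - SPL with muffler
IL = 95.0 - 76.4 = 18.6 dB


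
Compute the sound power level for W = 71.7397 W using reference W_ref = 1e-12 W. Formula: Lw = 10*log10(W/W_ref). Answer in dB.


W / W_ref = 71.7397 / 1e-12 = 7.17397e+13
Lw = 10 * log10(7.17397e+13) = 138.56 dB


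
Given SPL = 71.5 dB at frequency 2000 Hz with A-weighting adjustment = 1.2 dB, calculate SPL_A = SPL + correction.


A-weighting table: 2000 Hz -> 1.2 dB correction
SPL_A = SPL + correction = 71.5 + (1.2) = 72.7 dBA


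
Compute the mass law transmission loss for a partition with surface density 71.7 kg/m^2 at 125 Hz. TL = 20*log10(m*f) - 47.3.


m * f = 71.7 * 125 = 8962.5
20*log10(8962.5) = 79.0486 dB
TL = 79.0486 - 47.3 = 31.749 dB


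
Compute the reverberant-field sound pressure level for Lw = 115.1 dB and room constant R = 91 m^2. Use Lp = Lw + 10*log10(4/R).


4/R = 4/91 = 0.043956
Lp = 115.1 + 10*log10(0.043956) = 101.53 dB


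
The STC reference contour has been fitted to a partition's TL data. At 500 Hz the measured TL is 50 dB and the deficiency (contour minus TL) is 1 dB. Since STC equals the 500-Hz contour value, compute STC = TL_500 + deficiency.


By ASTM E413, STC = value of the fitted reference contour at 500 Hz.
Contour value at 500 Hz = TL_500 + deficiency = 50 + 1 = 51
STC = 51


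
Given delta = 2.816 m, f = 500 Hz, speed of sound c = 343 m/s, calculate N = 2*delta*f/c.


N = 2*delta*f/c = 2*delta/lambda, where lambda = c/f
lambda = 343 / 500 = 0.686 m
N = 2 * 2.816 / 0.686 = 8.2099


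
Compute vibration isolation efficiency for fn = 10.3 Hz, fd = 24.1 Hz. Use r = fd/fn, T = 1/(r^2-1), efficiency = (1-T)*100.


r = 24.1 / 10.3 = 2.33981
r^2 - 1 = 2.33981^2 - 1 = 4.47471
T = 1/4.47471 = 0.223478
Efficiency = (1 - 0.223478)*100 = 77.652 %


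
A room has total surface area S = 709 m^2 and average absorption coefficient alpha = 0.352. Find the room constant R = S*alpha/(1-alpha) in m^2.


R = 709 * 0.352 / (1 - 0.352) = 385.14 m^2


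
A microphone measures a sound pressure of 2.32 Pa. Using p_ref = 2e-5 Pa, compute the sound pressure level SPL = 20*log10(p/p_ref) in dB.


p / p_ref = 2.32 / 2e-5 = 116000
SPL = 20 * log10(116000) = 101.29 dB


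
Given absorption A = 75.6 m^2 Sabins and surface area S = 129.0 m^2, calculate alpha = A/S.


Absorption coefficient = absorbed power / incident power
alpha = A / S = 75.6 / 129.0 = 0.58605


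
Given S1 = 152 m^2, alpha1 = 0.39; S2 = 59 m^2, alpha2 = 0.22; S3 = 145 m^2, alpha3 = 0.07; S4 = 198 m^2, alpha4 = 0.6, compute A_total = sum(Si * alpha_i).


152 * 0.39 = 59.28
59 * 0.22 = 12.98
145 * 0.07 = 10.15
198 * 0.6 = 118.8
A_total = 59.28 + 12.98 + 10.15 + 118.8 = 201.21 m^2


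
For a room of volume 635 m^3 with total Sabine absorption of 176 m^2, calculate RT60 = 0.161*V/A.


RT60 = 0.161 * 635 / 176 = 0.58088 s


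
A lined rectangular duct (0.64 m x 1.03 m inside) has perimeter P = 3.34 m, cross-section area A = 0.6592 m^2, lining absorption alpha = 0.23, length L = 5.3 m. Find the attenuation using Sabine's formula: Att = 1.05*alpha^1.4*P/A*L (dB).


alpha^1.4 = 0.23^1.4 = 0.127767
Attenuation rate = 1.05 * alpha^1.4 * P / A
= 1.05 * 0.127767 * 3.34 / 0.6592 = 0.679731 dB/m
Total Att = 0.679731 * 5.3 = 3.6026 dB


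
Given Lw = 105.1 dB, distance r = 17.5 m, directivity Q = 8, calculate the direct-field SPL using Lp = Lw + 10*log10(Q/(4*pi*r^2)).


4*pi*r^2 = 4*pi*17.5^2 = 3848.45 m^2
Q / (4*pi*r^2) = 8 / 3848.45 = 0.00207876
Lp = 105.1 + 10*log10(0.00207876) = 78.278 dB


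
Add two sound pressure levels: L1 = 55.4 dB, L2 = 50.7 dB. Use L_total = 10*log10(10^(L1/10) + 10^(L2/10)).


10^(55.4/10) = 346737
10^(50.7/10) = 117490
Sum = 346737 + 117490 = 464227
L_total = 10*log10(464227) = 56.667 dB


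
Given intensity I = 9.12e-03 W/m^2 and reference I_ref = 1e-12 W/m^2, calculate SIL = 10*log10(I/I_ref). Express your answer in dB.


I / I_ref = 9.12e-03 / 1e-12 = 9.12e+09
SIL = 10 * log10(9.12e+09) = 99.6 dB


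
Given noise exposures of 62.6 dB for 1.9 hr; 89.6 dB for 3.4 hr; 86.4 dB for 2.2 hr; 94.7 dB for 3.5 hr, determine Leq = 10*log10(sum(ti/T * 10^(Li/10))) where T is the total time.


T_total = 1.9 + 3.4 + 2.2 + 3.5 = 11.0 hr
(1.9/11.0) * 10^(62.6/10) = 314312
(3.4/11.0) * 10^(89.6/10) = 2.81894e+08
(2.2/11.0) * 10^(86.4/10) = 8.73032e+07
(3.5/11.0) * 10^(94.7/10) = 9.39021e+08
Sum = 314312 + 2.81894e+08 + 8.73032e+07 + 9.39021e+08 = 1.30853e+09
Leq = 10*log10(1.30853e+09) = 91.168 dB


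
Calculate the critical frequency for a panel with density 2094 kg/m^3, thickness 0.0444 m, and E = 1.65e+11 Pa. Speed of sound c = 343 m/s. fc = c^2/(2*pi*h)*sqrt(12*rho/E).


12*rho/E = 12*2094/1.65e+11 = 1.52291e-07
sqrt(12*rho/E) = sqrt(1.52291e-07) = 0.000390245
c^2/(2*pi*h) = 343^2/(2*pi*0.0444) = 421721
fc = 421721 * 0.000390245 = 164.57 Hz


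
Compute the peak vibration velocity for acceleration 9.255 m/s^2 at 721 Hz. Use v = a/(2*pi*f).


omega = 2*pi*f = 2*pi*721 = 4530.18 rad/s
v = a / omega = 9.255 / 4530.18 = 0.002043 m/s


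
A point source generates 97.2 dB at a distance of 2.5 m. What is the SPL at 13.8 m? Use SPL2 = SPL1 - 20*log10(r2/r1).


r2/r1 = 13.8/2.5 = 5.52
Correction = 20*log10(5.52) = 14.8388 dB
SPL2 = 97.2 - 14.8388 = 82.361 dB


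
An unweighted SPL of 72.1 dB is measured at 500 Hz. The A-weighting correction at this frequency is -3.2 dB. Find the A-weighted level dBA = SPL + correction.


A-weighting table: 500 Hz -> -3.2 dB correction
SPL_A = SPL + correction = 72.1 + (-3.2) = 68.9 dBA


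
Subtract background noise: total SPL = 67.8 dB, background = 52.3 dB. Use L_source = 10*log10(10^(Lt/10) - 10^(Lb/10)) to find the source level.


10^(67.8/10) = 6.0256e+06
10^(52.3/10) = 169824
Difference = 6.0256e+06 - 169824 = 5.85578e+06
L_source = 10*log10(5.85578e+06) = 67.676 dB


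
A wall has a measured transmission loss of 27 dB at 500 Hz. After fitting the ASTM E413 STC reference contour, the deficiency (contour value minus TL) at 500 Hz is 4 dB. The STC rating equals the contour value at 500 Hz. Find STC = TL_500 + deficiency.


By ASTM E413, STC = value of the fitted reference contour at 500 Hz.
Contour value at 500 Hz = TL_500 + deficiency = 27 + 4 = 31
STC = 31


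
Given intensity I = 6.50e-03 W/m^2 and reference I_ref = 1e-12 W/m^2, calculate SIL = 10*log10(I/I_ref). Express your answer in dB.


I / I_ref = 6.50e-03 / 1e-12 = 6.5e+09
SIL = 10 * log10(6.5e+09) = 98.129 dB


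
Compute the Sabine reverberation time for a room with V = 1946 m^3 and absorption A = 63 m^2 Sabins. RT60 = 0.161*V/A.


RT60 = 0.161 * 1946 / 63 = 4.9731 s


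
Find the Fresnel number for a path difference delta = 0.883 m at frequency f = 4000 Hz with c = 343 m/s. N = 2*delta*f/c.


N = 2*delta*f/c = 2*delta/lambda, where lambda = c/f
lambda = 343 / 4000 = 0.08575 m
N = 2 * 0.883 / 0.08575 = 20.595


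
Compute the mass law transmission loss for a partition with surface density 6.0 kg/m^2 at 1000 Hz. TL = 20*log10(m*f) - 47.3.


m * f = 6.0 * 1000 = 6000
20*log10(6000) = 75.563 dB
TL = 75.563 - 47.3 = 28.263 dB


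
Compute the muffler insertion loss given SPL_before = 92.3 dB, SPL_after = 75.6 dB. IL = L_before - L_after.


Insertion loss = SPL without muffler - SPL with muffler
IL = 92.3 - 75.6 = 16.7 dB


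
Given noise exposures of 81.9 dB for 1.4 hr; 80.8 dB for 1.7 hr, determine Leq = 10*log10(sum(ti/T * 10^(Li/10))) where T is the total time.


T_total = 1.4 + 1.7 = 3.1 hr
(1.4/3.1) * 10^(81.9/10) = 6.99466e+07
(1.7/3.1) * 10^(80.8/10) = 6.59306e+07
Sum = 6.99466e+07 + 6.59306e+07 = 1.35877e+08
Leq = 10*log10(1.35877e+08) = 81.331 dB


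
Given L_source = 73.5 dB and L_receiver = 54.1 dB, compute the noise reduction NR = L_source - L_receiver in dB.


NR = L_source - L_receiver (difference between source and receiving room levels)
NR = 73.5 - 54.1 = 19.4 dB


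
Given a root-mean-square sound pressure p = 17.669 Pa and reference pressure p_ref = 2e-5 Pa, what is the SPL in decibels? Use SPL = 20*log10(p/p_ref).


p / p_ref = 17.669 / 2e-5 = 883450
SPL = 20 * log10(883450) = 118.92 dB


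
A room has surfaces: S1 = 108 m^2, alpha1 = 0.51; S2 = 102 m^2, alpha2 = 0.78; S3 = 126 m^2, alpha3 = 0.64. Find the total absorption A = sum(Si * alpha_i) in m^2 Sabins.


108 * 0.51 = 55.08
102 * 0.78 = 79.56
126 * 0.64 = 80.64
A_total = 55.08 + 79.56 + 80.64 = 215.28 m^2


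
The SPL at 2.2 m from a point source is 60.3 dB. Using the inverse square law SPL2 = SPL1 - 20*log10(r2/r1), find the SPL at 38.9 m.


r2/r1 = 38.9/2.2 = 17.6818
Correction = 20*log10(17.6818) = 24.9505 dB
SPL2 = 60.3 - 24.9505 = 35.349 dB


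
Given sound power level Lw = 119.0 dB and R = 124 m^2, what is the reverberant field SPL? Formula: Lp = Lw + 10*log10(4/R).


4/R = 4/124 = 0.0322581
Lp = 119.0 + 10*log10(0.0322581) = 104.09 dB


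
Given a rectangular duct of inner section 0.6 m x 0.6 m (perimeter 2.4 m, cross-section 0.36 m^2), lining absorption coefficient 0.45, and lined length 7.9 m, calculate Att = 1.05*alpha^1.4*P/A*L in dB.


alpha^1.4 = 0.45^1.4 = 0.326962
Attenuation rate = 1.05 * alpha^1.4 * P / A
= 1.05 * 0.326962 * 2.4 / 0.36 = 2.28873 dB/m
Total Att = 2.28873 * 7.9 = 18.081 dB


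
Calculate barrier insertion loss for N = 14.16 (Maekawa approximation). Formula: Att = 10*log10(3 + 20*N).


3 + 20*N = 3 + 20*14.16 = 286.2
Att = 10*log10(286.2) = 24.567 dB


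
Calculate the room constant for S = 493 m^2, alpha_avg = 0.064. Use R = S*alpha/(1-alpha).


R = 493 * 0.064 / (1 - 0.064) = 33.709 m^2


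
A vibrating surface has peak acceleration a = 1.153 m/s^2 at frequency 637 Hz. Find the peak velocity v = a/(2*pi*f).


omega = 2*pi*f = 2*pi*637 = 4002.39 rad/s
v = a / omega = 1.153 / 4002.39 = 0.00028808 m/s


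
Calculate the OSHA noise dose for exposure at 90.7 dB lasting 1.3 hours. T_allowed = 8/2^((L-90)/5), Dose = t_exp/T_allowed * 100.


T_allowed = 8 / 2^((90.7 - 90)/5) = 7.26015 hr
Dose = 1.3 / 7.26015 * 100 = 17.906 %


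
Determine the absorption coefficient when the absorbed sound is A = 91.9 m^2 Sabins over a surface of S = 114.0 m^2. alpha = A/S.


Absorption coefficient = absorbed power / incident power
alpha = A / S = 91.9 / 114.0 = 0.80614


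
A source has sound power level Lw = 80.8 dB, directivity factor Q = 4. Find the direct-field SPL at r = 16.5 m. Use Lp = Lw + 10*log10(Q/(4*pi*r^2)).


4*pi*r^2 = 4*pi*16.5^2 = 3421.19 m^2
Q / (4*pi*r^2) = 4 / 3421.19 = 0.00116918
Lp = 80.8 + 10*log10(0.00116918) = 51.479 dB


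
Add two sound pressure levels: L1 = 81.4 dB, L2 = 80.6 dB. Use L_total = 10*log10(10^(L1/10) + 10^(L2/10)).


10^(81.4/10) = 1.38038e+08
10^(80.6/10) = 1.14815e+08
Sum = 1.38038e+08 + 1.14815e+08 = 2.52853e+08
L_total = 10*log10(2.52853e+08) = 84.029 dB


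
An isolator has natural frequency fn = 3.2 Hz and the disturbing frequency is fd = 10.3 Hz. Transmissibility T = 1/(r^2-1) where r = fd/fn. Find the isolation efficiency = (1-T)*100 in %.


r = 10.3 / 3.2 = 3.21875
r^2 - 1 = 3.21875^2 - 1 = 9.36035
T = 1/9.36035 = 0.106834
Efficiency = (1 - 0.106834)*100 = 89.317 %


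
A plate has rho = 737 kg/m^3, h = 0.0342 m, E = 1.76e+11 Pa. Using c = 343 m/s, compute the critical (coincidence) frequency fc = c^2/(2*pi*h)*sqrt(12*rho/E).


12*rho/E = 12*737/1.76e+11 = 5.025e-08
sqrt(12*rho/E) = sqrt(5.025e-08) = 0.000224165
c^2/(2*pi*h) = 343^2/(2*pi*0.0342) = 547498
fc = 547498 * 0.000224165 = 122.73 Hz


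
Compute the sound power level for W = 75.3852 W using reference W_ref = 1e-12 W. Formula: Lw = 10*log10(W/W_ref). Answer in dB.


W / W_ref = 75.3852 / 1e-12 = 7.53852e+13
Lw = 10 * log10(7.53852e+13) = 138.77 dB


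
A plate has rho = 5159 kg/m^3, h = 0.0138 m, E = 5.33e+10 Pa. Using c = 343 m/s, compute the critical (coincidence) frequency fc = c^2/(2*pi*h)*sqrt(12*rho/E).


12*rho/E = 12*5159/5.33e+10 = 1.1615e-06
sqrt(12*rho/E) = sqrt(1.1615e-06) = 0.00107773
c^2/(2*pi*h) = 343^2/(2*pi*0.0138) = 1.35684e+06
fc = 1.35684e+06 * 0.00107773 = 1462.3 Hz


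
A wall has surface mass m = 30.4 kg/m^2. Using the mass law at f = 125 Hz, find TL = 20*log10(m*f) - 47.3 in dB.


m * f = 30.4 * 125 = 3800
20*log10(3800) = 71.5957 dB
TL = 71.5957 - 47.3 = 24.296 dB


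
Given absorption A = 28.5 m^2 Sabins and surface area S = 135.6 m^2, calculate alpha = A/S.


Absorption coefficient = absorbed power / incident power
alpha = A / S = 28.5 / 135.6 = 0.21018


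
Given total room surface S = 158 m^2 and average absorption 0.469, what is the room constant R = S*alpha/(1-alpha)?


R = 158 * 0.469 / (1 - 0.469) = 139.55 m^2


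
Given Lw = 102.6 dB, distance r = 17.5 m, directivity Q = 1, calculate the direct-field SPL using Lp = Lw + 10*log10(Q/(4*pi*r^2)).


4*pi*r^2 = 4*pi*17.5^2 = 3848.45 m^2
Q / (4*pi*r^2) = 1 / 3848.45 = 0.000259845
Lp = 102.6 + 10*log10(0.000259845) = 66.747 dB


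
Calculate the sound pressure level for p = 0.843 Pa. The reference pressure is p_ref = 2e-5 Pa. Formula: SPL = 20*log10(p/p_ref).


p / p_ref = 0.843 / 2e-5 = 42150
SPL = 20 * log10(42150) = 92.496 dB


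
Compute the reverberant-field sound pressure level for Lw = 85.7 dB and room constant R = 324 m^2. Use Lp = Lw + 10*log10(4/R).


4/R = 4/324 = 0.0123457
Lp = 85.7 + 10*log10(0.0123457) = 66.615 dB


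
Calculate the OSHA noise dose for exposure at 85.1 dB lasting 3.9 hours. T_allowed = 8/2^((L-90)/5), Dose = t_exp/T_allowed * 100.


T_allowed = 8 / 2^((85.1 - 90)/5) = 15.7797 hr
Dose = 3.9 / 15.7797 * 100 = 24.715 %


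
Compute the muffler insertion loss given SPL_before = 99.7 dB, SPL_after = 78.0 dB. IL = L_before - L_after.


Insertion loss = SPL without muffler - SPL with muffler
IL = 99.7 - 78.0 = 21.7 dB


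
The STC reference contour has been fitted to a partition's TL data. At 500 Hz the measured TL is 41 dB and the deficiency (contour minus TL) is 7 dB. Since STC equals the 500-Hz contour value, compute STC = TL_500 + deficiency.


By ASTM E413, STC = value of the fitted reference contour at 500 Hz.
Contour value at 500 Hz = TL_500 + deficiency = 41 + 7 = 48
STC = 48


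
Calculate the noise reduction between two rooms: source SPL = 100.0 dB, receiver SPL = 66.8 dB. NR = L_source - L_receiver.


NR = L_source - L_receiver (difference between source and receiving room levels)
NR = 100.0 - 66.8 = 33.2 dB


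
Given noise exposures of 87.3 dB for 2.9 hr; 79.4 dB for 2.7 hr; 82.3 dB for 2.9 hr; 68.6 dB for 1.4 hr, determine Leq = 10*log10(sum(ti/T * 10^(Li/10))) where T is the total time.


T_total = 2.9 + 2.7 + 2.9 + 1.4 = 9.9 hr
(2.9/9.9) * 10^(87.3/10) = 1.57312e+08
(2.7/9.9) * 10^(79.4/10) = 2.37536e+07
(2.9/9.9) * 10^(82.3/10) = 4.97465e+07
(1.4/9.9) * 10^(68.6/10) = 1.02445e+06
Sum = 1.57312e+08 + 2.37536e+07 + 4.97465e+07 + 1.02445e+06 = 2.31837e+08
Leq = 10*log10(2.31837e+08) = 83.652 dB


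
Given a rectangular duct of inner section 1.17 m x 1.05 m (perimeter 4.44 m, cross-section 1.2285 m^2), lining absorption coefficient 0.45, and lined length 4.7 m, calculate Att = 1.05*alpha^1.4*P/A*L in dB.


alpha^1.4 = 0.45^1.4 = 0.326962
Attenuation rate = 1.05 * alpha^1.4 * P / A
= 1.05 * 0.326962 * 4.44 / 1.2285 = 1.24078 dB/m
Total Att = 1.24078 * 4.7 = 5.8317 dB


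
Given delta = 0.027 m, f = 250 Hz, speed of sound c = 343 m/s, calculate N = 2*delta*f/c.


N = 2*delta*f/c = 2*delta/lambda, where lambda = c/f
lambda = 343 / 250 = 1.372 m
N = 2 * 0.027 / 1.372 = 0.039359


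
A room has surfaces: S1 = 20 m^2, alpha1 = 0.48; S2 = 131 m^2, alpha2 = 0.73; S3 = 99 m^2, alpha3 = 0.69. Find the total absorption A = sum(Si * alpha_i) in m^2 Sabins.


20 * 0.48 = 9.6
131 * 0.73 = 95.63
99 * 0.69 = 68.31
A_total = 9.6 + 95.63 + 68.31 = 173.54 m^2


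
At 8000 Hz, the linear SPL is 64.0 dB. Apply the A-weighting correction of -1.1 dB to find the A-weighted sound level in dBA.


A-weighting table: 8000 Hz -> -1.1 dB correction
SPL_A = SPL + correction = 64.0 + (-1.1) = 62.9 dBA


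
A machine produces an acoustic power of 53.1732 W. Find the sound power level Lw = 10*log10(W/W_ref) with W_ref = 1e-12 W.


W / W_ref = 53.1732 / 1e-12 = 5.31732e+13
Lw = 10 * log10(5.31732e+13) = 137.26 dB


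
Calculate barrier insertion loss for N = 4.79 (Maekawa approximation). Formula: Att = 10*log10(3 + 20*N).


3 + 20*N = 3 + 20*4.79 = 98.8
Att = 10*log10(98.8) = 19.948 dB


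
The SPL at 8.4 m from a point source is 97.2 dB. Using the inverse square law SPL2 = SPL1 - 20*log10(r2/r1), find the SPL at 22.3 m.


r2/r1 = 22.3/8.4 = 2.65476
Correction = 20*log10(2.65476) = 8.48051 dB
SPL2 = 97.2 - 8.48051 = 88.719 dB


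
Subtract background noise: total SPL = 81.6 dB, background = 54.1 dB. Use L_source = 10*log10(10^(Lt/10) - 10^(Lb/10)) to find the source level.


10^(81.6/10) = 1.44544e+08
10^(54.1/10) = 257040
Difference = 1.44544e+08 - 257040 = 1.44287e+08
L_source = 10*log10(1.44287e+08) = 81.592 dB


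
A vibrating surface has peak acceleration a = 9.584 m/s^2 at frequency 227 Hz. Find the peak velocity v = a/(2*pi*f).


omega = 2*pi*f = 2*pi*227 = 1426.28 rad/s
v = a / omega = 9.584 / 1426.28 = 0.0067196 m/s


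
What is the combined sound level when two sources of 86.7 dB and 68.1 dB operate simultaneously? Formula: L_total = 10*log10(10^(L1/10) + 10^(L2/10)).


10^(86.7/10) = 4.67735e+08
10^(68.1/10) = 6.45654e+06
Sum = 4.67735e+08 + 6.45654e+06 = 4.74192e+08
L_total = 10*log10(4.74192e+08) = 86.76 dB


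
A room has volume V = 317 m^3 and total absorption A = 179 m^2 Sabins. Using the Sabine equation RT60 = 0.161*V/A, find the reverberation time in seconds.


RT60 = 0.161 * 317 / 179 = 0.28512 s


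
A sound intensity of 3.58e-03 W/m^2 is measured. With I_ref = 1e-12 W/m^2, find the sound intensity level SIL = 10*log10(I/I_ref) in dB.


I / I_ref = 3.58e-03 / 1e-12 = 3.58e+09
SIL = 10 * log10(3.58e+09) = 95.539 dB


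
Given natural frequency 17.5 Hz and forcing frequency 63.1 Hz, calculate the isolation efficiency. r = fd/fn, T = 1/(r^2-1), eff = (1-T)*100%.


r = 63.1 / 17.5 = 3.60571
r^2 - 1 = 3.60571^2 - 1 = 12.0011
T = 1/12.0011 = 0.0833257
Efficiency = (1 - 0.0833257)*100 = 91.667 %


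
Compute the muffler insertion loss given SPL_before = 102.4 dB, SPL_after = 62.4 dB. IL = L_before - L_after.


Insertion loss = SPL without muffler - SPL with muffler
IL = 102.4 - 62.4 = 40 dB


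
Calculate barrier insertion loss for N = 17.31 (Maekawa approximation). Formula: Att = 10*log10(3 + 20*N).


3 + 20*N = 3 + 20*17.31 = 349.2
Att = 10*log10(349.2) = 25.431 dB


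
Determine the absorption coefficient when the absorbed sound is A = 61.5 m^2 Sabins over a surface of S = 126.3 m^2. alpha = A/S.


Absorption coefficient = absorbed power / incident power
alpha = A / S = 61.5 / 126.3 = 0.48694


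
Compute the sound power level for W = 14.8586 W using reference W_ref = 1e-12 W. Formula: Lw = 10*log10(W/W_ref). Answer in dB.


W / W_ref = 14.8586 / 1e-12 = 1.48586e+13
Lw = 10 * log10(1.48586e+13) = 131.72 dB


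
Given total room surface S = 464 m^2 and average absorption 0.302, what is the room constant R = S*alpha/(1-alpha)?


R = 464 * 0.302 / (1 - 0.302) = 200.76 m^2


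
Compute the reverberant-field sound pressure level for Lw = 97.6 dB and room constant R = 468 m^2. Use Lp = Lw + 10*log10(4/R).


4/R = 4/468 = 0.00854701
Lp = 97.6 + 10*log10(0.00854701) = 76.918 dB


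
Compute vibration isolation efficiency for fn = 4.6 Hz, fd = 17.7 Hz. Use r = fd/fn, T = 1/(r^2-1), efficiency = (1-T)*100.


r = 17.7 / 4.6 = 3.84783
r^2 - 1 = 3.84783^2 - 1 = 13.8058
T = 1/13.8058 = 0.0724333
Efficiency = (1 - 0.0724333)*100 = 92.757 %


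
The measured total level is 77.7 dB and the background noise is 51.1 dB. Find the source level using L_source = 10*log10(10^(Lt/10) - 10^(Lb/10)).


10^(77.7/10) = 5.88844e+07
10^(51.1/10) = 128825
Difference = 5.88844e+07 - 128825 = 5.87556e+07
L_source = 10*log10(5.87556e+07) = 77.69 dB


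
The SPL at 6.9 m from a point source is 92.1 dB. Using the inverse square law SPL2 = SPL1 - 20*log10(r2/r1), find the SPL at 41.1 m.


r2/r1 = 41.1/6.9 = 5.95652
Correction = 20*log10(5.95652) = 15.4999 dB
SPL2 = 92.1 - 15.4999 = 76.6 dB


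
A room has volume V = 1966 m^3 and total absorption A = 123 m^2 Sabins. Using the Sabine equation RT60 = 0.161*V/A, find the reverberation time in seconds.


RT60 = 0.161 * 1966 / 123 = 2.5734 s


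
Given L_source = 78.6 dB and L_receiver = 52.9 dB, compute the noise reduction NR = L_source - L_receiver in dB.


NR = L_source - L_receiver (difference between source and receiving room levels)
NR = 78.6 - 52.9 = 25.7 dB


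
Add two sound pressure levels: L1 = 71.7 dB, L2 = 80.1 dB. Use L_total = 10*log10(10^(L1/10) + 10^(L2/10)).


10^(71.7/10) = 1.47911e+07
10^(80.1/10) = 1.02329e+08
Sum = 1.47911e+07 + 1.02329e+08 = 1.1712e+08
L_total = 10*log10(1.1712e+08) = 80.686 dB


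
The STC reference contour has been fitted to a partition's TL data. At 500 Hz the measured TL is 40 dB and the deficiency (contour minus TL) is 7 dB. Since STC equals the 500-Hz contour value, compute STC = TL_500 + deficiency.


By ASTM E413, STC = value of the fitted reference contour at 500 Hz.
Contour value at 500 Hz = TL_500 + deficiency = 40 + 7 = 47
STC = 47


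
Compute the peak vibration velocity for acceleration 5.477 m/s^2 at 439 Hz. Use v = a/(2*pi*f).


omega = 2*pi*f = 2*pi*439 = 2758.32 rad/s
v = a / omega = 5.477 / 2758.32 = 0.0019856 m/s


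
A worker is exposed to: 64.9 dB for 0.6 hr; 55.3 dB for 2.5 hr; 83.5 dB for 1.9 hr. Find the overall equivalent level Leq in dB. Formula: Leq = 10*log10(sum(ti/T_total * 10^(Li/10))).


T_total = 0.6 + 2.5 + 1.9 = 5.0 hr
(0.6/5.0) * 10^(64.9/10) = 370835
(2.5/5.0) * 10^(55.3/10) = 169422
(1.9/5.0) * 10^(83.5/10) = 8.50714e+07
Sum = 370835 + 169422 + 8.50714e+07 = 8.56117e+07
Leq = 10*log10(8.56117e+07) = 79.325 dB


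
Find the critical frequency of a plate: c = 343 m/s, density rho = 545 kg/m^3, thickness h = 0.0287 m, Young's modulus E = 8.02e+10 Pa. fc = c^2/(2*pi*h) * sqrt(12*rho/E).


12*rho/E = 12*545/8.02e+10 = 8.15461e-08
sqrt(12*rho/E) = sqrt(8.15461e-08) = 0.000285563
c^2/(2*pi*h) = 343^2/(2*pi*0.0287) = 652419
fc = 652419 * 0.000285563 = 186.31 Hz


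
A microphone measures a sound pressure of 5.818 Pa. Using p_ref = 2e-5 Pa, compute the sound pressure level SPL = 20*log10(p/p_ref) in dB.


p / p_ref = 5.818 / 2e-5 = 290900
SPL = 20 * log10(290900) = 109.27 dB


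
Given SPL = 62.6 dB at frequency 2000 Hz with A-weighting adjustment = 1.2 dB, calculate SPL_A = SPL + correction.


A-weighting table: 2000 Hz -> 1.2 dB correction
SPL_A = SPL + correction = 62.6 + (1.2) = 63.8 dBA


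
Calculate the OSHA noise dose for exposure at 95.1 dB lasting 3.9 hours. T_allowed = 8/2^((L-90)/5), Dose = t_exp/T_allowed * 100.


T_allowed = 8 / 2^((95.1 - 90)/5) = 3.94493 hr
Dose = 3.9 / 3.94493 * 100 = 98.861 %


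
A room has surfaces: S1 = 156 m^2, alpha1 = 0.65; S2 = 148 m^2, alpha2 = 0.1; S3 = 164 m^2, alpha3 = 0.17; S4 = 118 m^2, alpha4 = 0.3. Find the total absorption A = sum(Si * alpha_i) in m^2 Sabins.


156 * 0.65 = 101.4
148 * 0.1 = 14.8
164 * 0.17 = 27.88
118 * 0.3 = 35.4
A_total = 101.4 + 14.8 + 27.88 + 35.4 = 179.48 m^2


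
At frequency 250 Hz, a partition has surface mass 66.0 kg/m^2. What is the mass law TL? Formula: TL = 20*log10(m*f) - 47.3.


m * f = 66.0 * 250 = 16500
20*log10(16500) = 84.3497 dB
TL = 84.3497 - 47.3 = 37.05 dB


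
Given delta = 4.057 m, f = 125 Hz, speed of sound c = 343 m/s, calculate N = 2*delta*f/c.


N = 2*delta*f/c = 2*delta/lambda, where lambda = c/f
lambda = 343 / 125 = 2.744 m
N = 2 * 4.057 / 2.744 = 2.957


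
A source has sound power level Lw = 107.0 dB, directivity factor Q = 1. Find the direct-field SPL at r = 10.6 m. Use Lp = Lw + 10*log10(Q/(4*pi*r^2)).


4*pi*r^2 = 4*pi*10.6^2 = 1411.96 m^2
Q / (4*pi*r^2) = 1 / 1411.96 = 0.000708235
Lp = 107.0 + 10*log10(0.000708235) = 75.502 dB


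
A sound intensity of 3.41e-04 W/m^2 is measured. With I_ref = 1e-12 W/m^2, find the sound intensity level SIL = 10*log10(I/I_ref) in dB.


I / I_ref = 3.41e-04 / 1e-12 = 3.41e+08
SIL = 10 * log10(3.41e+08) = 85.328 dB


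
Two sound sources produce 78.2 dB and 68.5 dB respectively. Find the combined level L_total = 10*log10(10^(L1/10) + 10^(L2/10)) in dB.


10^(78.2/10) = 6.60693e+07
10^(68.5/10) = 7.07946e+06
Sum = 6.60693e+07 + 7.07946e+06 = 7.31488e+07
L_total = 10*log10(7.31488e+07) = 78.642 dB


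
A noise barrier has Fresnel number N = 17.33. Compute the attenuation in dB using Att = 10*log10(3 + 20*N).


3 + 20*N = 3 + 20*17.33 = 349.6
Att = 10*log10(349.6) = 25.436 dB


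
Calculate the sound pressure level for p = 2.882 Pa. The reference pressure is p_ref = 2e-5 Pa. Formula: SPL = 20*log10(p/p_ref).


p / p_ref = 2.882 / 2e-5 = 144100
SPL = 20 * log10(144100) = 103.17 dB


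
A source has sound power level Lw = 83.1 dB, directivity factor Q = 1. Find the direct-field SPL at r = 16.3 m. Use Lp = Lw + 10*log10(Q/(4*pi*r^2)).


4*pi*r^2 = 4*pi*16.3^2 = 3338.76 m^2
Q / (4*pi*r^2) = 1 / 3338.76 = 0.000299512
Lp = 83.1 + 10*log10(0.000299512) = 47.864 dB


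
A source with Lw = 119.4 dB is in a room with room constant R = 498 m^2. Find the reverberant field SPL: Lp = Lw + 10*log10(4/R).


4/R = 4/498 = 0.00803213
Lp = 119.4 + 10*log10(0.00803213) = 98.448 dB


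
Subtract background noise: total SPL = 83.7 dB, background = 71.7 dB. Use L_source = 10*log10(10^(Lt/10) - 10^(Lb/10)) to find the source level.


10^(83.7/10) = 2.34423e+08
10^(71.7/10) = 1.47911e+07
Difference = 2.34423e+08 - 1.47911e+07 = 2.19632e+08
L_source = 10*log10(2.19632e+08) = 83.417 dB


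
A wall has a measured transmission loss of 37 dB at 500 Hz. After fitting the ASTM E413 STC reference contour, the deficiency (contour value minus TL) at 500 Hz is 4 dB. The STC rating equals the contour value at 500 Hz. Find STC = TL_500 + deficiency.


By ASTM E413, STC = value of the fitted reference contour at 500 Hz.
Contour value at 500 Hz = TL_500 + deficiency = 37 + 4 = 41
STC = 41


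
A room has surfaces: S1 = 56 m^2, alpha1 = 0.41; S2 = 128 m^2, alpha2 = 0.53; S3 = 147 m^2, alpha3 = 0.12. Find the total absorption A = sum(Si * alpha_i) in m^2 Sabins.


56 * 0.41 = 22.96
128 * 0.53 = 67.84
147 * 0.12 = 17.64
A_total = 22.96 + 67.84 + 17.64 = 108.44 m^2


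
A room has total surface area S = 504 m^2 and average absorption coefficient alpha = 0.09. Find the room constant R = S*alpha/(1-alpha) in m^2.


R = 504 * 0.09 / (1 - 0.09) = 49.846 m^2


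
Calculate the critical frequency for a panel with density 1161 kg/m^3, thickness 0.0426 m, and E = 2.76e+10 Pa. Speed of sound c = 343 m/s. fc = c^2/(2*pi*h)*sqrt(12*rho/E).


12*rho/E = 12*1161/2.76e+10 = 5.04783e-07
sqrt(12*rho/E) = sqrt(5.04783e-07) = 0.000710481
c^2/(2*pi*h) = 343^2/(2*pi*0.0426) = 439540
fc = 439540 * 0.000710481 = 312.28 Hz


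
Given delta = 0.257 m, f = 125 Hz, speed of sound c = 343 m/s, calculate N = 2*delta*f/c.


N = 2*delta*f/c = 2*delta/lambda, where lambda = c/f
lambda = 343 / 125 = 2.744 m
N = 2 * 0.257 / 2.744 = 0.18732


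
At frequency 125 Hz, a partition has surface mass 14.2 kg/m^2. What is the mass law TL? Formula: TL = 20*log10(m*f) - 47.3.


m * f = 14.2 * 125 = 1775
20*log10(1775) = 64.984 dB
TL = 64.984 - 47.3 = 17.684 dB


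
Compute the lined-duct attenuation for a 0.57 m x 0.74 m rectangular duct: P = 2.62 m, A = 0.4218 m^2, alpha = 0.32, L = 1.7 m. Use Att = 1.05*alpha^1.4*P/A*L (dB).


alpha^1.4 = 0.32^1.4 = 0.202866
Attenuation rate = 1.05 * alpha^1.4 * P / A
= 1.05 * 0.202866 * 2.62 / 0.4218 = 1.3231 dB/m
Total Att = 1.3231 * 1.7 = 2.2493 dB


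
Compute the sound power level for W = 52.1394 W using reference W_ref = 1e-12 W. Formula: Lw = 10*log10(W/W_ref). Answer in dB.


W / W_ref = 52.1394 / 1e-12 = 5.21394e+13
Lw = 10 * log10(5.21394e+13) = 137.17 dB


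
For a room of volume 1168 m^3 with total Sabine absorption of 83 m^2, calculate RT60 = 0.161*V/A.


RT60 = 0.161 * 1168 / 83 = 2.2656 s


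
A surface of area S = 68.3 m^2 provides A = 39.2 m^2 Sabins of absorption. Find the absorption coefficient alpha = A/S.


Absorption coefficient = absorbed power / incident power
alpha = A / S = 39.2 / 68.3 = 0.57394


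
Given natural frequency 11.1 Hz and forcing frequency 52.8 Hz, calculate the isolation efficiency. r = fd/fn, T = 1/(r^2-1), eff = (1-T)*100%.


r = 52.8 / 11.1 = 4.75676
r^2 - 1 = 4.75676^2 - 1 = 21.6268
T = 1/21.6268 = 0.0462389
Efficiency = (1 - 0.0462389)*100 = 95.376 %


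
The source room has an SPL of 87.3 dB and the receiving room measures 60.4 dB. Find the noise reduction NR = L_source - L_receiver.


NR = L_source - L_receiver (difference between source and receiving room levels)
NR = 87.3 - 60.4 = 26.9 dB


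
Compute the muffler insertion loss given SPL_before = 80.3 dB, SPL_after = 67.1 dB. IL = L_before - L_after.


Insertion loss = SPL without muffler - SPL with muffler
IL = 80.3 - 67.1 = 13.2 dB


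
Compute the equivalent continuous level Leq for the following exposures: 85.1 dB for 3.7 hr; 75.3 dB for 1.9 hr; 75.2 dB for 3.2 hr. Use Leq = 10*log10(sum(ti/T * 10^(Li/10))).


T_total = 3.7 + 1.9 + 3.2 = 8.8 hr
(3.7/8.8) * 10^(85.1/10) = 1.36056e+08
(1.9/8.8) * 10^(75.3/10) = 7.31595e+06
(3.2/8.8) * 10^(75.2/10) = 1.20411e+07
Sum = 1.36056e+08 + 7.31595e+06 + 1.20411e+07 = 1.55413e+08
Leq = 10*log10(1.55413e+08) = 81.915 dB


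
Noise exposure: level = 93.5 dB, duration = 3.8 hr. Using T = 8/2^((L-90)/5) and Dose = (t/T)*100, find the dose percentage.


T_allowed = 8 / 2^((93.5 - 90)/5) = 4.92458 hr
Dose = 3.8 / 4.92458 * 100 = 77.164 %


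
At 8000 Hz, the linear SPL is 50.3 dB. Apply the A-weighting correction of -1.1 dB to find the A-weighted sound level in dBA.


A-weighting table: 8000 Hz -> -1.1 dB correction
SPL_A = SPL + correction = 50.3 + (-1.1) = 49.2 dBA


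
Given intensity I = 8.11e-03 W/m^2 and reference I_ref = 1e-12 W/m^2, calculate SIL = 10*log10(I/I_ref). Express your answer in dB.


I / I_ref = 8.11e-03 / 1e-12 = 8.11e+09
SIL = 10 * log10(8.11e+09) = 99.09 dB


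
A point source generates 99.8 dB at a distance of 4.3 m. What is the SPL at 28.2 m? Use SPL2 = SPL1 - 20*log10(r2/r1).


r2/r1 = 28.2/4.3 = 6.55814
Correction = 20*log10(6.55814) = 16.3356 dB
SPL2 = 99.8 - 16.3356 = 83.464 dB


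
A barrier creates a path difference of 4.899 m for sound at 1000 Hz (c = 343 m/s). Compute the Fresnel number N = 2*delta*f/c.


N = 2*delta*f/c = 2*delta/lambda, where lambda = c/f
lambda = 343 / 1000 = 0.343 m
N = 2 * 4.899 / 0.343 = 28.566


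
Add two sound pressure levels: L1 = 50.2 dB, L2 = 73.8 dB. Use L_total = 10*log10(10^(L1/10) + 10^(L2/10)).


10^(50.2/10) = 104713
10^(73.8/10) = 2.39883e+07
Sum = 104713 + 2.39883e+07 = 2.4093e+07
L_total = 10*log10(2.4093e+07) = 73.819 dB


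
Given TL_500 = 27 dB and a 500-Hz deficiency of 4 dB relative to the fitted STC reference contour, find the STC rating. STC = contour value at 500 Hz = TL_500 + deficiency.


By ASTM E413, STC = value of the fitted reference contour at 500 Hz.
Contour value at 500 Hz = TL_500 + deficiency = 27 + 4 = 31
STC = 31


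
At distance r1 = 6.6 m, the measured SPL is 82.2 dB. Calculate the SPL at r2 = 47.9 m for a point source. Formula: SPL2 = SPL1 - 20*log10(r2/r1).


r2/r1 = 47.9/6.6 = 7.25758
Correction = 20*log10(7.25758) = 17.2158 dB
SPL2 = 82.2 - 17.2158 = 64.984 dB


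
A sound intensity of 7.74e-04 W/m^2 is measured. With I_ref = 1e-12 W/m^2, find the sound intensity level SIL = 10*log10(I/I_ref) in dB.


I / I_ref = 7.74e-04 / 1e-12 = 7.74e+08
SIL = 10 * log10(7.74e+08) = 88.887 dB


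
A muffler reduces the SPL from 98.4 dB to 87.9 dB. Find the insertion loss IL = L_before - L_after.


Insertion loss = SPL without muffler - SPL with muffler
IL = 98.4 - 87.9 = 10.5 dB


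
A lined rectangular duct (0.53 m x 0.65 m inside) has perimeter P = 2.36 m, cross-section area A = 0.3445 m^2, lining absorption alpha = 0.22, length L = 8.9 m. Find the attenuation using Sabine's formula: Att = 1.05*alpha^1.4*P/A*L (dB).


alpha^1.4 = 0.22^1.4 = 0.120058
Attenuation rate = 1.05 * alpha^1.4 * P / A
= 1.05 * 0.120058 * 2.36 / 0.3445 = 0.863581 dB/m
Total Att = 0.863581 * 8.9 = 7.6859 dB


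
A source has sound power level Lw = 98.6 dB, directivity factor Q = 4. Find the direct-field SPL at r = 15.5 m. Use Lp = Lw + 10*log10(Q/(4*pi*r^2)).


4*pi*r^2 = 4*pi*15.5^2 = 3019.07 m^2
Q / (4*pi*r^2) = 4 / 3019.07 = 0.00132491
Lp = 98.6 + 10*log10(0.00132491) = 69.822 dB


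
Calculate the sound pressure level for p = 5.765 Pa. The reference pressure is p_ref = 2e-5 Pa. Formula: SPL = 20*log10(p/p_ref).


p / p_ref = 5.765 / 2e-5 = 288250
SPL = 20 * log10(288250) = 109.2 dB


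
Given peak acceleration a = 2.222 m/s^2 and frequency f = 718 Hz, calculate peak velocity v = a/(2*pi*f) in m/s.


omega = 2*pi*f = 2*pi*718 = 4511.33 rad/s
v = a / omega = 2.222 / 4511.33 = 0.00049254 m/s


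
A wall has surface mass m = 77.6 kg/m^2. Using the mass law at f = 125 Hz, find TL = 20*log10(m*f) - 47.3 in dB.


m * f = 77.6 * 125 = 9700
20*log10(9700) = 79.7354 dB
TL = 79.7354 - 47.3 = 32.435 dB


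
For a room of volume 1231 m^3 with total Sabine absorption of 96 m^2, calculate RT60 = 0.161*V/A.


RT60 = 0.161 * 1231 / 96 = 2.0645 s


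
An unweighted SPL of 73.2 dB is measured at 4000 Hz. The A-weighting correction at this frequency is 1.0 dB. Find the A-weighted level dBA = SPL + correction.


A-weighting table: 4000 Hz -> 1.0 dB correction
SPL_A = SPL + correction = 73.2 + (1.0) = 74.2 dBA


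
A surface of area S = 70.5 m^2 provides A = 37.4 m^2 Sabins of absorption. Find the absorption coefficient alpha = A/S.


Absorption coefficient = absorbed power / incident power
alpha = A / S = 37.4 / 70.5 = 0.5305
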